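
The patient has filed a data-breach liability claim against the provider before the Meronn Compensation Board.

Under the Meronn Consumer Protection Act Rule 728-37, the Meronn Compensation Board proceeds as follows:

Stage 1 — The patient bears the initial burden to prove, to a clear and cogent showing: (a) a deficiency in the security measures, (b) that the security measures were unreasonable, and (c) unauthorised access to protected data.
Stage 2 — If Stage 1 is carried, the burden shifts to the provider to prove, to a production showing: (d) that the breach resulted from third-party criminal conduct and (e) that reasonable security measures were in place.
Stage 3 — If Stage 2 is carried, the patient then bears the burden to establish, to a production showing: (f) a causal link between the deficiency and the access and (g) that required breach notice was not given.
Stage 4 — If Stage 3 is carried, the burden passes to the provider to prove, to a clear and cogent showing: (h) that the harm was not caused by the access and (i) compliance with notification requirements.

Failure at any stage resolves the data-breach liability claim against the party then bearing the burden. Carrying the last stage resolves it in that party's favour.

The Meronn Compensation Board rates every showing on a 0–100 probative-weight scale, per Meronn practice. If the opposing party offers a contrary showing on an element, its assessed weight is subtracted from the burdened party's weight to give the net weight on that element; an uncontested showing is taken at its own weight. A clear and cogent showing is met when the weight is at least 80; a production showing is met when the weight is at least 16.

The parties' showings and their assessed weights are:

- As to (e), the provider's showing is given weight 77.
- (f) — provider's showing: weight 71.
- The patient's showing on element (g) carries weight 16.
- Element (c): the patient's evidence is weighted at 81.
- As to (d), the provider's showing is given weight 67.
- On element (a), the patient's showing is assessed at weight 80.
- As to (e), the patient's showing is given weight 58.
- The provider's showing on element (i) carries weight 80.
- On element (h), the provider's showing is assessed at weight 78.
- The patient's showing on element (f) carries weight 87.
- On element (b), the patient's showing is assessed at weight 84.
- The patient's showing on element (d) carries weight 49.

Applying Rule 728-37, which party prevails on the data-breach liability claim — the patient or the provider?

patient

At Stage 1 the patient must meet a clear and cogent showing (weight is at least 80): on (a) the weight is 80, ≥ 80, so (a) meets the standard; on (b) the weight is 84, which does reach 80, so (b) meets the standard; on (c) the weight is 81, ≥ 80, so (c) meets the standard.
  Stage 1 carried; the burden shifts to the provider.
At Stage 2 the provider must meet a production showing (weight is at least 16): on (d) the weight is 67 less the opposing 49 gives net 18, ≥ 16, so (d) meets the standard; on (e) the weight is 77 less the opposing 58 gives net 19, which does reach 16, so (e) meets the standard.
  Stage 2 carried; the burden shifts to the patient.
At Stage 3 the patient must meet a production showing (weight is at least 16): on (f) the weight is 87 less the opposing 71 gives net 16, ≥ 16, so (f) meets the standard; on (g) the weight is 16, ≥ 16, so (g) meets the standard.
  The patient carries Stage 3; the provider now bears the burden.
At Stage 4 the provider must meet a clear and cogent showing (weight is at least 80): on (h) the weight is 78, < 80, so (h) does not meet the standard; on (i) the weight is 80, which does reach 80, so (i) meets the standard.
  Not every element is met, so the provider fails to carry Stage 4.
The analysis ends at Stage 4; the patient prevails.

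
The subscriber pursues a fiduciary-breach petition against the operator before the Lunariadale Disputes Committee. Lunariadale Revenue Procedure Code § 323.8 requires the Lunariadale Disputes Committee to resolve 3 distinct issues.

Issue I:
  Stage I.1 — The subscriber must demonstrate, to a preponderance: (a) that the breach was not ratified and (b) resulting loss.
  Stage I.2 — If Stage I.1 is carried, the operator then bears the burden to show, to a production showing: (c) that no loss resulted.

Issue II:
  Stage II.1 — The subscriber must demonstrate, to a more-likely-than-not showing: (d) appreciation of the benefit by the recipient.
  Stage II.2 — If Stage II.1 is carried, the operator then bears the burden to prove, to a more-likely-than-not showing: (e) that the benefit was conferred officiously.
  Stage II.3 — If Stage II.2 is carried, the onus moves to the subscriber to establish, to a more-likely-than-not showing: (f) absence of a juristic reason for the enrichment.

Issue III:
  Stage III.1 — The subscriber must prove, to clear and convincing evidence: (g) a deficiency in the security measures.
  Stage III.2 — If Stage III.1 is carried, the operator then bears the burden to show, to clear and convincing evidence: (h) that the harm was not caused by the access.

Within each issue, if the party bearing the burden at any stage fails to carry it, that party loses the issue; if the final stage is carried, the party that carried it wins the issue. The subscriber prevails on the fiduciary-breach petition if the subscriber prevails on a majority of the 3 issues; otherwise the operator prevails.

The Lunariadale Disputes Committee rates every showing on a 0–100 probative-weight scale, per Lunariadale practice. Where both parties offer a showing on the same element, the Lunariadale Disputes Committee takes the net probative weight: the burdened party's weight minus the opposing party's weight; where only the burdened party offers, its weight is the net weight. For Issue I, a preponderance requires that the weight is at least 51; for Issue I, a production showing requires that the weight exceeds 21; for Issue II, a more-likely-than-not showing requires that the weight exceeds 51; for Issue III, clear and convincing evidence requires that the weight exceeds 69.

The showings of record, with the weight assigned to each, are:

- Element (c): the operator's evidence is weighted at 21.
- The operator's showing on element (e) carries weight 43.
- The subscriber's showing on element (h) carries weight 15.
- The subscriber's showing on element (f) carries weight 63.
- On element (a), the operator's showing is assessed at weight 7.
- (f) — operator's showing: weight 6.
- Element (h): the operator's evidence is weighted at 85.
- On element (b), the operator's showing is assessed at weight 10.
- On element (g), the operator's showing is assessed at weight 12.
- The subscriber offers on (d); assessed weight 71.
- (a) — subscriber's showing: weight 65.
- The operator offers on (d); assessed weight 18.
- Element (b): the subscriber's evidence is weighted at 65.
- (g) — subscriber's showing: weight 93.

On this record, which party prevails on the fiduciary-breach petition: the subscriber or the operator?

— Issue I —
Stage I.1 (subscriber, a preponderance, weight is at least 51): (a) net 65−7=58 ≥ 51 — meets; (b) net 65−10=55 ≥ 51 — meets.
  The subscriber carries Stage I.1; the operator now bears the burden.
Stage I.2 (operator, a production showing, weight exceeds 21): (c) 21 ≤ 21 — fails.
  The operator does not carry Stage I.2.
So the subscriber prevails on this issue.
— Issue II —
Stage II.1 — burden on subscriber; standard: a more-likely-than-not showing (weight exceeds 51).
    (d): 71 − 18 = 53 > 51 [met]
  Stage II.1 carried; the burden shifts to the operator.
Stage II.2 — burden on operator; standard: a more-likely-than-not showing (weight exceeds 51).
    (e): 43 ≤ 51 [not met]
  Not every element is met, so the operator fails to carry Stage II.2.
The analysis ends at Stage II.2; the subscriber prevails on this issue.
— Issue III —
Stage III.1 (subscriber, clear and convincing evidence, weight exceeds 69): (g) net 93−12=81 > 69 — meets.
  All elements met. The burden passes to the operator.
Stage III.2 (operator, clear and convincing evidence, weight exceeds 69): (h) net 85−15=70 > 69 — meets.
  The operator carries the last stage.
All stages carried — the operator prevails on this issue.
Per-issue: Issue I → subscriber; Issue II → subscriber; Issue III → operator. The subscriber must prevail on a majority of issues; overall, the subscriber prevails.

subscriber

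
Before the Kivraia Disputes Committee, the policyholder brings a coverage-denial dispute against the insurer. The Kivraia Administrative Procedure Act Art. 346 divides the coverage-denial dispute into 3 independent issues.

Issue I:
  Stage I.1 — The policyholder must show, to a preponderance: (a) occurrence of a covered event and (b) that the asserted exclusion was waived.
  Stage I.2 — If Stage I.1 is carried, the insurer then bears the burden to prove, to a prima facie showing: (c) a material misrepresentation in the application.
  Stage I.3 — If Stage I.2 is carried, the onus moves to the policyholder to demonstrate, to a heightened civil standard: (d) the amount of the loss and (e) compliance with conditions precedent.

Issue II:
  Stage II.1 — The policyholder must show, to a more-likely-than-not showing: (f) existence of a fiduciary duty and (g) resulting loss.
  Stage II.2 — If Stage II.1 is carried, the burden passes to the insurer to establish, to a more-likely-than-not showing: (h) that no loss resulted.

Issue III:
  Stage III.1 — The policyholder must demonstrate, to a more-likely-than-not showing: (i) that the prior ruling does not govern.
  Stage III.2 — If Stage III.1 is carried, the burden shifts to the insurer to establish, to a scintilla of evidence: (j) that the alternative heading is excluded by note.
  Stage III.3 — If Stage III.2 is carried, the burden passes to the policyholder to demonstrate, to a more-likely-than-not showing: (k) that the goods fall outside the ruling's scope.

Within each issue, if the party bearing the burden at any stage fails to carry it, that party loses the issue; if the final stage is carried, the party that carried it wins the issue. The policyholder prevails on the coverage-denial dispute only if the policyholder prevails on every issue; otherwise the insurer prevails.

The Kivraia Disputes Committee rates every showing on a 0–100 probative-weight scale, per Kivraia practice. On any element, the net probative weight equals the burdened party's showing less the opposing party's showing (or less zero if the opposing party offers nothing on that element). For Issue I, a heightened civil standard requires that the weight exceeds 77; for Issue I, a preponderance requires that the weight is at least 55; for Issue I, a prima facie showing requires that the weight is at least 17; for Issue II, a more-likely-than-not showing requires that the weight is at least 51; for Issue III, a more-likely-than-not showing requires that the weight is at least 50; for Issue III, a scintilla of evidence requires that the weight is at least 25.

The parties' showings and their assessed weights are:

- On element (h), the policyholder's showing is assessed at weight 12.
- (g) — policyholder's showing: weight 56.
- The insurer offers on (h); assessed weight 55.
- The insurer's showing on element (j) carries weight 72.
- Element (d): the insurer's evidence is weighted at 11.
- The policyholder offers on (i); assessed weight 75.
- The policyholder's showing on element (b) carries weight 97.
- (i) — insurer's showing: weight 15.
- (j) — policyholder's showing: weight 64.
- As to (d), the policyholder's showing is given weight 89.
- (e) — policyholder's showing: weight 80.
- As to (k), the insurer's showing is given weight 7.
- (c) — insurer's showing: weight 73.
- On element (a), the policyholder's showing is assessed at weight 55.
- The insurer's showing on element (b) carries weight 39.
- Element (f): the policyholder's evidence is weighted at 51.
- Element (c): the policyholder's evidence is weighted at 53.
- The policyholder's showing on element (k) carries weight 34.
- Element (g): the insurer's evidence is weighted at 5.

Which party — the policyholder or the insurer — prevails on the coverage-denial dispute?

policyholder

— Issue I —
Stage I.1 (policyholder, a preponderance, weight is at least 55): (a) 55 ≥ 55 — meets; (b) net 97−39=58 ≥ 55 — meets.
  The policyholder carries Stage I.1; the insurer now bears the burden.
Stage I.2 (insurer, a prima facie showing, weight is at least 17): (c) net 73−53=20 ≥ 17 — meets.
  All elements met. The burden passes to the policyholder.
Stage I.3 (policyholder, a heightened civil standard, weight exceeds 77): (d) net 89−11=78 > 77 — meets; (e) 80 > 77 — meets.
  The policyholder carries the last stage.
All stages carried — the policyholder prevails on this issue.
— Issue II —
At Stage II.1 the policyholder must meet a more-likely-than-not showing (weight is at least 51): on (f) the weight is 51, ≥ 51, so (f) meets the standard; on (g) the weight is 56 less the opposing 5 gives net 51, ≥ 51, so (g) meets the standard.
  The policyholder carries Stage II.1; the insurer now bears the burden.
At Stage II.2 the insurer must meet a more-likely-than-not showing (weight is at least 51): on (h) the weight is 55 less the opposing 12 gives net 43, < 51, so (h) does not meet the standard.
  Not every element is met, so the insurer fails to carry Stage II.2.
The policyholder prevails on this issue.
— Issue III —
At Stage III.1 the policyholder must meet a more-likely-than-not showing (weight is at least 50): on (i) the weight is 75 less the opposing 15 gives net 60, which does reach 50, so (i) meets the standard.
  The policyholder carries Stage III.1; the insurer now bears the burden.
At Stage III.2 the insurer must meet a scintilla of evidence (weight is at least 25): on (j) the weight is 72 less the opposing 64 gives net 8, which does not reach 25, so (j) does not meet the standard.
  Not every element is met, so the insurer fails to carry Stage III.2.
The analysis ends at Stage III.2; the policyholder prevails on this issue.
Per-issue: Issue I → policyholder; Issue II → policyholder; Issue III → policyholder. The policyholder must prevail on every issue; overall, the policyholder prevails.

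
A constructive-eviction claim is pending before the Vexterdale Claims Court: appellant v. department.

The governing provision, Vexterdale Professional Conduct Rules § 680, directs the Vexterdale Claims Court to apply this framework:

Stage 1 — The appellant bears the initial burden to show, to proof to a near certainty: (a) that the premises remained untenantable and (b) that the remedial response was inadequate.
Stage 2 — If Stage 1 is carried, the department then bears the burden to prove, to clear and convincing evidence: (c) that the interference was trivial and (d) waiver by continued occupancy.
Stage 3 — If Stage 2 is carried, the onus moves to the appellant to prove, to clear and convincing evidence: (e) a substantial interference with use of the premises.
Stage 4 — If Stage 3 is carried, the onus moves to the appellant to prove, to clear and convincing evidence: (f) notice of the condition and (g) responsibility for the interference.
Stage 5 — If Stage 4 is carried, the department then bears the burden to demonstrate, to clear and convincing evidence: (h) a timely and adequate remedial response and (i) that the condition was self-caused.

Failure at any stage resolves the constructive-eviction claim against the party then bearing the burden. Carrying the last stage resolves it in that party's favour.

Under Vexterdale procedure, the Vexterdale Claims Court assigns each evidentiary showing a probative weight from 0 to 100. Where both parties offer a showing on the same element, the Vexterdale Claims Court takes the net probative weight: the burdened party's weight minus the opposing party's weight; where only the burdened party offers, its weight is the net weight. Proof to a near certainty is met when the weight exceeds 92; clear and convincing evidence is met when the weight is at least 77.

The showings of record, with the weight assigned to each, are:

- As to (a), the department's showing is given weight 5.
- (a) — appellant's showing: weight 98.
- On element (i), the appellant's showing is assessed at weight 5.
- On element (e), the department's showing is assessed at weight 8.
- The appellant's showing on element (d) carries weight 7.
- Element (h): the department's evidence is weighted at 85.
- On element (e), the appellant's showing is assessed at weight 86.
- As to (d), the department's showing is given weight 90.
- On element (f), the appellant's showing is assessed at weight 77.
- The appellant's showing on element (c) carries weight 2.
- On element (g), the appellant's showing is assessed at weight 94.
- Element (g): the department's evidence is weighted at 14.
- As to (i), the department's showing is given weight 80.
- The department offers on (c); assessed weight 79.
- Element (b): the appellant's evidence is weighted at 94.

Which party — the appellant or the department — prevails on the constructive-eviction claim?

At Stage 1 the appellant must meet proof to a near certainty (weight exceeds 92): on (a) the weight is 98 less the opposing 5 gives net 93, > 92, so (a) meets the standard; on (b) the weight is 94, > 92, so (b) meets the standard.
  Stage 1 is satisfied; the onus moves to the department.
At Stage 2 the department must meet clear and convincing evidence (weight is at least 77): on (c) the weight is 79 less the opposing 2 gives net 77, which does reach 77, so (c) meets the standard; on (d) the weight is 90 less the opposing 7 gives net 83, ≥ 77, so (d) meets the standard.
  The department carries Stage 2; the appellant now bears the burden.
At Stage 3 the appellant must meet clear and convincing evidence (weight is at least 77): on (e) the weight is 86 less the opposing 8 gives net 78, ≥ 77, so (e) meets the standard.
  All elements met. The appellant retains the burden for Stage 4.
At Stage 4 the appellant must meet clear and convincing evidence (weight is at least 77): on (f) the weight is 77, which does reach 77, so (f) meets the standard; on (g) the weight is 94 less the opposing 14 gives net 80, which does reach 77, so (g) meets the standard.
  The appellant carries Stage 4; the department now bears the burden.
At Stage 5 the department must meet clear and convincing evidence (weight is at least 77): on (h) the weight is 85, which does reach 77, so (h) meets the standard; on (i) the weight is 80 less the opposing 5 gives net 75, < 77, so (i) does not meet the standard.
  Not every element is met, so the department fails to carry Stage 5.
The appellant prevails.

appellant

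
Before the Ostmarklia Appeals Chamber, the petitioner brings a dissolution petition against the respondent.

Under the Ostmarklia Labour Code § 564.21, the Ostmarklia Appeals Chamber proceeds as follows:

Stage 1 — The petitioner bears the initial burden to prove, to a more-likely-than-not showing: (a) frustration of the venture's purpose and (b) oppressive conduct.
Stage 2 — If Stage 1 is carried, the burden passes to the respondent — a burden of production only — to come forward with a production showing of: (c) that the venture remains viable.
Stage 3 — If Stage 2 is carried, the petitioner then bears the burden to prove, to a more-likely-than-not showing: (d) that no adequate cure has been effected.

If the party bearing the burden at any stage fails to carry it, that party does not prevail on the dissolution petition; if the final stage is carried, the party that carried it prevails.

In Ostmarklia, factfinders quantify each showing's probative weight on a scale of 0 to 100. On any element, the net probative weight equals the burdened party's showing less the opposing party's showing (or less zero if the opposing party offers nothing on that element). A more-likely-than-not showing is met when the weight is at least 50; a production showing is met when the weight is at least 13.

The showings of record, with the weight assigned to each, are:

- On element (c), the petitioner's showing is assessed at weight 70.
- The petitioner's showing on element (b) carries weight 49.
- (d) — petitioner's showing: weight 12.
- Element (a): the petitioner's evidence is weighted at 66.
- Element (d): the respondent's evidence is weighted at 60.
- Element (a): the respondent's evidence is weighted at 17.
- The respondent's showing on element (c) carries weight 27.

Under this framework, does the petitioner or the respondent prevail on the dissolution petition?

respondent

Stage 1 (petitioner, a more-likely-than-not showing, weight is at least 50): (a) net 66−17=49 < 50 — fails; (b) 49 < 50 — fails.
  Not every element is met, so the petitioner fails to carry Stage 1.
The respondent prevails.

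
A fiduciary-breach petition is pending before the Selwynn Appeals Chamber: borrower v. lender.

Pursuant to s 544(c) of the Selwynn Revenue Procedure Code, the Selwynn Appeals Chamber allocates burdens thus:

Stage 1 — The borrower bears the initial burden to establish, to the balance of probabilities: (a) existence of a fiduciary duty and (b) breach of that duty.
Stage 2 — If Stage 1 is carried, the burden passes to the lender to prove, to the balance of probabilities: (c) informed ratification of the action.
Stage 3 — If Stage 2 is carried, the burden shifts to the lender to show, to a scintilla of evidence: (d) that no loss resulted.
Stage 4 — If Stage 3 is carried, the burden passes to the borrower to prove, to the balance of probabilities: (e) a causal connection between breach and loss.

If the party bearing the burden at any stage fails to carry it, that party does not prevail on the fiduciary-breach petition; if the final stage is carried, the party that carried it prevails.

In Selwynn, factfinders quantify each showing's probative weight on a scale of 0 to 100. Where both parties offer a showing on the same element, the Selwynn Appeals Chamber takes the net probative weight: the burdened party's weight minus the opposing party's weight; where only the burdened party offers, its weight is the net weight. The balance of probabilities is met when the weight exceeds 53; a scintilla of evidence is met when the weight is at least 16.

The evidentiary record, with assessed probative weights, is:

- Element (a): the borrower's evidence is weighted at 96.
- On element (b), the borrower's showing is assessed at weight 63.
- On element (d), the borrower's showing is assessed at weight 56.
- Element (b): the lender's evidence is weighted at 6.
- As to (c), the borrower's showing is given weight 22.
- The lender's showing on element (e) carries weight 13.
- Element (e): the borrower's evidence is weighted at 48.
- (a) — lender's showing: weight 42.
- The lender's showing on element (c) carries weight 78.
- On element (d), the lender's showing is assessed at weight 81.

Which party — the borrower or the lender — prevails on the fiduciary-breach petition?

lender

Stage 1 (borrower, the balance of probabilities, weight exceeds 53): (a) net 96−42=54 > 53 — meets; (b) net 63−6=57 > 53 — meets.
  Stage 1 is satisfied; the onus moves to the lender.
Stage 2 (lender, the balance of probabilities, weight exceeds 53): (c) net 78−22=56 > 53 — meets.
  All elements met. The lender retains the burden for Stage 3.
Stage 3 (lender, a scintilla of evidence, weight is at least 16): (d) net 81−56=25 ≥ 16 — meets.
  Stage 3 carried; the burden shifts to the borrower.
Stage 4 (borrower, the balance of probabilities, weight exceeds 53): (e) net 48−13=35 ≤ 53 — fails.
  Stage 4 not carried; the borrower fails its burden.
The lender prevails.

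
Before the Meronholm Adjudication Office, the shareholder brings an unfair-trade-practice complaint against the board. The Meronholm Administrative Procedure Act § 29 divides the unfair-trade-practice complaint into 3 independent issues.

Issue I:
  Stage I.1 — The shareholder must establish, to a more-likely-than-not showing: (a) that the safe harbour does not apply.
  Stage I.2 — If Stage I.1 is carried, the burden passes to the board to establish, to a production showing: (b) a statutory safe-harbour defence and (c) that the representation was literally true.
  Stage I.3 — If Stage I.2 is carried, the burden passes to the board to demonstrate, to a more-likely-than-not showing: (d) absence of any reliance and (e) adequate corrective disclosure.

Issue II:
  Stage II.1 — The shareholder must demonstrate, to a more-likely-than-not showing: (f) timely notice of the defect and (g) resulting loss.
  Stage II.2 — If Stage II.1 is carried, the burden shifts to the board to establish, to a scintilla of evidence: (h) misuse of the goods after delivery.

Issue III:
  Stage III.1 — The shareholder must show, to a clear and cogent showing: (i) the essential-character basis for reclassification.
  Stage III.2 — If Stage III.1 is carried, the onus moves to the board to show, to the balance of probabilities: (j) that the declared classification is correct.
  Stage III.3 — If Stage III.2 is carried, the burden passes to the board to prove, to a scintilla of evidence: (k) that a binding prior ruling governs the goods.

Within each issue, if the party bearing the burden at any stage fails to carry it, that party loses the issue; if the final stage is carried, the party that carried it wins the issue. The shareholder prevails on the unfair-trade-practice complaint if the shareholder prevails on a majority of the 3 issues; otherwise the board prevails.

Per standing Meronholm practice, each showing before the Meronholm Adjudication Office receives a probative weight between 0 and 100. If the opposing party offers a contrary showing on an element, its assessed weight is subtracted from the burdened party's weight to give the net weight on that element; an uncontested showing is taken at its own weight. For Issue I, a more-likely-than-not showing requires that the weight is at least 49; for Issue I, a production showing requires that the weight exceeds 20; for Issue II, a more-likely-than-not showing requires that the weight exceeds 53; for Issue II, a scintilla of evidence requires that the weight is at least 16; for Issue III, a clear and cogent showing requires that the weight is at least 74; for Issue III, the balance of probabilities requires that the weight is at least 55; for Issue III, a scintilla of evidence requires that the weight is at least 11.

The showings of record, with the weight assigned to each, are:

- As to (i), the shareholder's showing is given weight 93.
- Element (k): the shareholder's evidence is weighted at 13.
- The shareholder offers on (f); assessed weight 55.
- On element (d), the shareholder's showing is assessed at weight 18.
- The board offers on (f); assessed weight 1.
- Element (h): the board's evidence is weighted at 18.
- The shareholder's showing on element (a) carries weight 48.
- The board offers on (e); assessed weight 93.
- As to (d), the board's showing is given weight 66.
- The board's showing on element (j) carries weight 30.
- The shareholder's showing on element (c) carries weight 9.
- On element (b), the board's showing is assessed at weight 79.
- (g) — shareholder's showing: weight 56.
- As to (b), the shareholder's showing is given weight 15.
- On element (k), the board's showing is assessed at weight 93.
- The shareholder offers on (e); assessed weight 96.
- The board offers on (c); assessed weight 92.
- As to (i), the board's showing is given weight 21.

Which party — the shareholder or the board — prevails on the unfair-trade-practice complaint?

— Issue I —
Stage I.1 — burden on shareholder; standard: a more-likely-than-not showing (weight is at least 49).
    (a): 48 < 49 [not met]
  Not every element is met, so the shareholder fails to carry Stage I.1.
So the board prevails on this issue.
— Issue II —
At Stage II.1 the shareholder must meet a more-likely-than-not showing (weight exceeds 53): on (f) the weight is 55 less the opposing 1 gives net 54, > 53, so (f) meets the standard; on (g) the weight is 56, which does exceed 53, so (g) meets the standard.
  All elements met. The burden passes to the board.
At Stage II.2 the board must meet a scintilla of evidence (weight is at least 16): on (h) the weight is 18, which does reach 16, so (h) meets the standard.
  Stage II.2 carried; the final stage is satisfied.
All stages carried — the board prevails on this issue.
— Issue III —
Stage III.1 — burden on shareholder; standard: a clear and cogent showing (weight is at least 74).
    (i): 93 − 21 = 72 < 74 [not met]
  The shareholder does not carry Stage III.1.
So the board prevails on this issue.
Per-issue: Issue I → board; Issue II → board; Issue III → board. The shareholder must prevail on a majority of issues; overall, the board prevails.

board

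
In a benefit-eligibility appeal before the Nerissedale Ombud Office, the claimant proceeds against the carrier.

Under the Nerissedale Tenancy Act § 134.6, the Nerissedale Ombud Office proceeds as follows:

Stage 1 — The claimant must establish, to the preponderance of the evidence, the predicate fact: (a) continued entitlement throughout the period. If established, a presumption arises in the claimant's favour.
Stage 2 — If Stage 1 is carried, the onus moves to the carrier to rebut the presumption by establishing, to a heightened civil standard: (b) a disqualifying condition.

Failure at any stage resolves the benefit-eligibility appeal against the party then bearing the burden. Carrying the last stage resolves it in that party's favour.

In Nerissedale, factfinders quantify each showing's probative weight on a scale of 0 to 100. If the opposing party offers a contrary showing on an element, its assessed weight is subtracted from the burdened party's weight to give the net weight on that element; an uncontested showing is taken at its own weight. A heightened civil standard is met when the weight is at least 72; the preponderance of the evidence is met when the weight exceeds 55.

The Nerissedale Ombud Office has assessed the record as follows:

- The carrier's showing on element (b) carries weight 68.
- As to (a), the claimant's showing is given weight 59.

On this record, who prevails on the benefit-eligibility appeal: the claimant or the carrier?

Stage 1 — burden on claimant; standard: the preponderance of the evidence (weight exceeds 55).
    (a): 59 > 55 [met]
  All elements met. The burden passes to the carrier.
Stage 2 — burden on carrier; standard: a heightened civil standard (weight is at least 72).
    (b): 68 < 72 [not met]
  The carrier does not carry Stage 2.
The claimant prevails.

claimant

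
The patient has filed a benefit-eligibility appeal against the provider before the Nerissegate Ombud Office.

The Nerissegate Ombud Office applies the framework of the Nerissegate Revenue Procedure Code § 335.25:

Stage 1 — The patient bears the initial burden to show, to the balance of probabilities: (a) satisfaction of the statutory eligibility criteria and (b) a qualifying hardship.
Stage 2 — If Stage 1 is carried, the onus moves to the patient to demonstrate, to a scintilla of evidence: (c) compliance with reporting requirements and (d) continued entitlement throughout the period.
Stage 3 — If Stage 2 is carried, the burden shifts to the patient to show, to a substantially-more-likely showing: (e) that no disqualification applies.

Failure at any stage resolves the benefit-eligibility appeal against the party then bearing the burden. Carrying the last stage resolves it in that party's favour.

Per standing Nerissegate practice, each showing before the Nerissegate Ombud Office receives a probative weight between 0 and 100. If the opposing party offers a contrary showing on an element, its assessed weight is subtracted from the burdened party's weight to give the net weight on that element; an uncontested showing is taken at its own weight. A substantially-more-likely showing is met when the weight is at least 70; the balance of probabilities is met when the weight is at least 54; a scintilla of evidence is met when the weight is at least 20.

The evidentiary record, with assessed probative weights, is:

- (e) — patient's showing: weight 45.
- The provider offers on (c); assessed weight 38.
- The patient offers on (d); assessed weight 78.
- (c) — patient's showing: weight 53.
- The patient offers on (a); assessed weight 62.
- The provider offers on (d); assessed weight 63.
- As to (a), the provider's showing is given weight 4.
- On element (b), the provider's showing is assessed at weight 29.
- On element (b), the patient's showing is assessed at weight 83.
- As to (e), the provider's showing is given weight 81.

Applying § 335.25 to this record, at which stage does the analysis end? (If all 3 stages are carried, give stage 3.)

stage 2

Stage 1 (patient, the balance of probabilities, weight is at least 54): (a) net 62−4=58 ≥ 54 — meets; (b) net 83−29=54 ≥ 54 — meets.
  Stage 1 is satisfied; the patient continues to bear the burden.
Stage 2 (patient, a scintilla of evidence, weight is at least 20): (c) net 53−38=15 < 20 — fails; (d) net 78−63=15 < 20 — fails.
  Stage 2 not carried; the patient fails its burden.
The provider prevails.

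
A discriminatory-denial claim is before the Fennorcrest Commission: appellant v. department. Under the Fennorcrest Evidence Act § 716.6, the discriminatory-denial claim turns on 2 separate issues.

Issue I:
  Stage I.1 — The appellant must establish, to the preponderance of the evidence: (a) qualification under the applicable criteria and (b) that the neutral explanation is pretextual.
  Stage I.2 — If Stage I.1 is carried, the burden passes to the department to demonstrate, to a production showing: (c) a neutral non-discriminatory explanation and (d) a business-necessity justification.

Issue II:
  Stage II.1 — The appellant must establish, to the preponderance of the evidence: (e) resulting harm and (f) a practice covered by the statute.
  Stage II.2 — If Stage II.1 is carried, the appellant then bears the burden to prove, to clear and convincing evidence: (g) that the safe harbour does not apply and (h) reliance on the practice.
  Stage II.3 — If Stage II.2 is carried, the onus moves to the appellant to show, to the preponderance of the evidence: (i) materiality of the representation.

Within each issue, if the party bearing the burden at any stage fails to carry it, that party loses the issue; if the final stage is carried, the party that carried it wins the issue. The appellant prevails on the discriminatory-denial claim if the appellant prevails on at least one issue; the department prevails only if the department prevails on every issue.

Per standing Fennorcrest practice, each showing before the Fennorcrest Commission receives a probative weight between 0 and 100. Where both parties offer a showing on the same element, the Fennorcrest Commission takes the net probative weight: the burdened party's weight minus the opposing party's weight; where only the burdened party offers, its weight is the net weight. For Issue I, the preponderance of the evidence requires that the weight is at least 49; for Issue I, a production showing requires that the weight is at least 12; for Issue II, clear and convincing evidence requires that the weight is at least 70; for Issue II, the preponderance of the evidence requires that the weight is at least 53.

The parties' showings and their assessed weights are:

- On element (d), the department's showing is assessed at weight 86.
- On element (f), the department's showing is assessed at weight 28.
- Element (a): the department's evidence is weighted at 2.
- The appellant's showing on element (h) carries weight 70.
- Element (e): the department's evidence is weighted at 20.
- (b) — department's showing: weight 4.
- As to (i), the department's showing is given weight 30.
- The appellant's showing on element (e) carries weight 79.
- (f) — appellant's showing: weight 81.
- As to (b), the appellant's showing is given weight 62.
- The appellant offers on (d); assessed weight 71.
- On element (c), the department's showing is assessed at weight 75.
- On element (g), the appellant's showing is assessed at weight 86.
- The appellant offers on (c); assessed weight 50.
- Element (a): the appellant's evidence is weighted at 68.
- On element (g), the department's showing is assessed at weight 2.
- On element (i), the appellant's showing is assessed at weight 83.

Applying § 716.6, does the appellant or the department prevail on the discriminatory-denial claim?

appellant

— Issue I —
At Stage I.1 the appellant must meet the preponderance of the evidence (weight is at least 49): on (a) the weight is 68 less the opposing 2 gives net 66, which does reach 49, so (a) meets the standard; on (b) the weight is 62 less the opposing 4 gives net 58, ≥ 49, so (b) meets the standard.
  The appellant carries Stage I.1; the department now bears the burden.
At Stage I.2 the department must meet a production showing (weight is at least 12): on (c) the weight is 75 less the opposing 50 gives net 25, which does reach 12, so (c) meets the standard; on (d) the weight is 86 less the opposing 71 gives net 15, ≥ 12, so (d) meets the standard.
  All elements met at the final stage.
With every stage satisfied, the department prevails on this issue.
— Issue II —
Stage II.1 — burden on appellant; standard: the preponderance of the evidence (weight is at least 53).
    (e): 79 − 20 = 59 ≥ 53 [met]
    (f): 81 − 28 = 53 ≥ 53 [met]
  All elements met. The appellant retains the burden for Stage II.2.
Stage II.2 — burden on appellant; standard: clear and convincing evidence (weight is at least 70).
    (g): 86 − 2 = 84 ≥ 70 [met]
    (h): 70 ≥ 70 [met]
  All elements met. The appellant retains the burden for Stage II.3.
Stage II.3 — burden on appellant; standard: the preponderance of the evidence (weight is at least 53).
    (i): 83 − 30 = 53 ≥ 53 [met]
  Stage II.3 carried; the final stage is satisfied.
With every stage satisfied, the appellant prevails on this issue.
Per-issue: Issue I → department; Issue II → appellant. The appellant must prevail on at least one issue; overall, the appellant prevails.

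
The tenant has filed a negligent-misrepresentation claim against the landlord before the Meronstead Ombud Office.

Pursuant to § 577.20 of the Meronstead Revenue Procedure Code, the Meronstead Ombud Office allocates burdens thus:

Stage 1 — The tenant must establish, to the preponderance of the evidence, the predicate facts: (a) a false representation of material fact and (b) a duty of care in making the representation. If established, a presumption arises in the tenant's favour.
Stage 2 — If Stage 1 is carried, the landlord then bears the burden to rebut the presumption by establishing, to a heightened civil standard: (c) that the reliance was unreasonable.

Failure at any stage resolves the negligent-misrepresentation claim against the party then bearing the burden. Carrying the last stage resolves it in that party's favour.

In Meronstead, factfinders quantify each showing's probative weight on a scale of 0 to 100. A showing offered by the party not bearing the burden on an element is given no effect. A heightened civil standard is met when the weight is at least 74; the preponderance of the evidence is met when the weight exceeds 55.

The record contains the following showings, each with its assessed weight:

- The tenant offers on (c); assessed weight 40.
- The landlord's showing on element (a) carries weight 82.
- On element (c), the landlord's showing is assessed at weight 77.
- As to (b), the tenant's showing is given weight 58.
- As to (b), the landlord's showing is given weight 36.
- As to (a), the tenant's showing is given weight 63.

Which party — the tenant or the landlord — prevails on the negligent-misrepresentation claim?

Stage 1 (tenant, the preponderance of the evidence, weight exceeds 55): (a) 63 (landlord's 82 disregarded) > 55 — meets; (b) 58 (landlord's 36 disregarded) > 55 — meets.
  Stage 1 is satisfied; the onus moves to the landlord.
Stage 2 (landlord, a heightened civil standard, weight is at least 74): (c) 77 (tenant's 40 disregarded) ≥ 74 — meets.
  The landlord carries the last stage.
With every stage satisfied, the landlord prevails.

landlord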